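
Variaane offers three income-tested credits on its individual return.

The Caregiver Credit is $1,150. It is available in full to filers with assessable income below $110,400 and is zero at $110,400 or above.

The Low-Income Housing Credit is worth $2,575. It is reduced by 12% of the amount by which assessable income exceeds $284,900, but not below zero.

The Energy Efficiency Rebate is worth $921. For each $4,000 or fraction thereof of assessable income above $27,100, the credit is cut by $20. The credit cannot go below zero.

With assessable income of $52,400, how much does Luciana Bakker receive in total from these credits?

Caregiver Credit: $52,400 is below the $110,400 cutoff, so the full $1,150 applies.
Low-Income Housing Credit: $52,400 is at or below the $284,900 threshold, so the full $2,575 applies.
Energy Efficiency Rebate: income exceeds $27,100 by $25,300, which is 7 full-or-partial $4,000 increments; reduction = 7 × $20 = $140, leaving $781.
Total: $1,150 + $2,575 + $781 = $4,506.

$4,506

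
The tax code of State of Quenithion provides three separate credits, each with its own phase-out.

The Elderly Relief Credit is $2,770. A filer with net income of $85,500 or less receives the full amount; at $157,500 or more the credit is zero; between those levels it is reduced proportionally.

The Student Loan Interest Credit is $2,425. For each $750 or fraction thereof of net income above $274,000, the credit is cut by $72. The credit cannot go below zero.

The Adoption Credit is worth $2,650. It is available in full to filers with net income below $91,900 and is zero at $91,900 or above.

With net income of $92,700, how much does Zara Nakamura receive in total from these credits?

Elderly Relief Credit: $92,700 is $7,200 into a $72,000 phase-out range, leaving 64,800/72,000 of the credit: $2,770 × 64,800/72,000 = $2,493.
Student Loan Interest Credit: $92,700 is at or below the $274,000 threshold, so the full $2,425 applies.
Adoption Credit: $92,700 meets or exceeds the $91,900 cutoff, so the credit is $0.
Total: $2,493 + $2,425 + $0 = $4,918.

$4,918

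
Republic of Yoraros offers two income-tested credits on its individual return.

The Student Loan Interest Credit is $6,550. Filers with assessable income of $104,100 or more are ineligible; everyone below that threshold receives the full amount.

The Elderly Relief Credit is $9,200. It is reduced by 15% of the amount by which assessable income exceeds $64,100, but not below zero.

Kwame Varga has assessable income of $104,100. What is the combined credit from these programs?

Student Loan Interest Credit: $104,100 meets or exceeds the $104,100 cutoff, so the credit is $0.
Elderly Relief Credit: 15% of the $40,000 excess over $64,100 is $6,000; credit = $9,200 − $6,000 = $3,200.
Total: $0 + $3,200 = $3,200.

$3,200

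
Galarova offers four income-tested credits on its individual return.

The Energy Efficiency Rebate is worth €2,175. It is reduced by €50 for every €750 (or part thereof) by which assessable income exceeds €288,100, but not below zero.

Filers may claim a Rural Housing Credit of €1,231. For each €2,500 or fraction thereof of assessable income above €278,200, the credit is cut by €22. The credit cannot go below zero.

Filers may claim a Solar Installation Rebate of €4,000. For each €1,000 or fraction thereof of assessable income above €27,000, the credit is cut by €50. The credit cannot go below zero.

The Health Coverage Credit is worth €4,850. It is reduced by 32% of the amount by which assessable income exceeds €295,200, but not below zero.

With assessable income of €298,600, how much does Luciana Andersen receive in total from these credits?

€6,270

Energy Efficiency Rebate: income exceeds €288,100 by €10,500, which is 14 full-or-partial €750 increments; reduction = 14 × €50 = €700, leaving €1,475.
Rural Housing Credit: income exceeds €278,200 by €20,400, which is 9 full-or-partial €2,500 increments; reduction = 9 × €22 = €198, leaving €1,033.
Solar Installation Rebate: income exceeds €27,000 by €271,600 → 272 increments × €50 = €13,600 ≥ base, so the credit is €0.
Health Coverage Credit: 32% of the €3,400 excess over €295,200 is €1,088; credit = €4,850 − €1,088 = €3,762.
Total: €1,475 + €1,033 + €0 + €3,762 = €6,270.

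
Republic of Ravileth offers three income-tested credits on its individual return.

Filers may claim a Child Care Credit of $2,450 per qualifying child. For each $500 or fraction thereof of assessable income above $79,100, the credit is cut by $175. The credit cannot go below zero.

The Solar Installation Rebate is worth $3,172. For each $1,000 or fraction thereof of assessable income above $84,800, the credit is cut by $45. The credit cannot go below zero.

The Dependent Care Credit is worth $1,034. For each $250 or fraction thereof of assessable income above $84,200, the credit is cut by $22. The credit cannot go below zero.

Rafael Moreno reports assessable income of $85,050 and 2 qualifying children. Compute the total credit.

Child Care Credit: base = 2 × $2,450 = $4,900. income exceeds $79,100 by $5,950, which is 12 full-or-partial $500 increments; reduction = 12 × $175 = $2,100, leaving $2,800.
Solar Installation Rebate: income exceeds $84,800 by $250, which is 1 full-or-partial $1,000 increment; reduction = 1 × $45 = $45, leaving $3,127.
Dependent Care Credit: income exceeds $84,200 by $850, which is 4 full-or-partial $250 increments; reduction = 4 × $22 = $88, leaving $946.
Total: $2,800 + $3,127 + $946 = $6,873.

$6,873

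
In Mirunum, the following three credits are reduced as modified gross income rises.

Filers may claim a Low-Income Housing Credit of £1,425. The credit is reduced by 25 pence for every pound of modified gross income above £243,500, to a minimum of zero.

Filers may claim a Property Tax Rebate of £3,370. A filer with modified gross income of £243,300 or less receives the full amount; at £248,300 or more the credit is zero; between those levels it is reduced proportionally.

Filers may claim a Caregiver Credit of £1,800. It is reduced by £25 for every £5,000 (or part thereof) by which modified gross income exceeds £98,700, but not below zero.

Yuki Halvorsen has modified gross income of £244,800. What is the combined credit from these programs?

Low-Income Housing Credit: 25% of the £1,300 excess over £243,500 is £325; credit = £1,425 − £325 = £1,100.
Property Tax Rebate: £244,800 is £1,500 into a £5,000 phase-out range, leaving 3,500/5,000 of the credit: £3,370 × 3,500/5,000 = £2,359.
Caregiver Credit: income exceeds £98,700 by £146,100, which is 30 full-or-partial £5,000 increments; reduction = 30 × £25 = £750, leaving £1,050.
Total: £1,100 + £2,359 + £1,050 = £4,509.

£4,509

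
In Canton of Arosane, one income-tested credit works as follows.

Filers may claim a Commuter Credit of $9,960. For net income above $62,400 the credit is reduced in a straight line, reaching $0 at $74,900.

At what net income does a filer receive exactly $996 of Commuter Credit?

$73,650

$996 is 996/9,960 of the full $9,960, so 8,964/9,960 of the $12,500 range has been used: income = $62,400 + $12,500 × 8,964/9,960 = $73,650.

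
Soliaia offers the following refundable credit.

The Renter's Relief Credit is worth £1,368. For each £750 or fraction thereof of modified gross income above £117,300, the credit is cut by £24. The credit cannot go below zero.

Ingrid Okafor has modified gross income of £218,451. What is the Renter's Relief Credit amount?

Renter's Relief Credit: income exceeds £117,300 by £101,151 → 135 increments × £24 = £3,240 ≥ base, so the credit is £0.

£0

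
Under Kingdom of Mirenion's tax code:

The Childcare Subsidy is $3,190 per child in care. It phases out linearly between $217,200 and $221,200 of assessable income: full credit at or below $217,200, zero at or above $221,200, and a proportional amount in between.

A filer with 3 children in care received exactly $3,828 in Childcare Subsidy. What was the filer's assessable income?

$219,600

Full credit = 3 × $3,190 = $9,570.
$3,828 is 3,828/9,570 of the full $9,570, so 5,742/9,570 of the $4,000 range has been used: income = $217,200 + $4,000 × 5,742/9,570 = $219,600.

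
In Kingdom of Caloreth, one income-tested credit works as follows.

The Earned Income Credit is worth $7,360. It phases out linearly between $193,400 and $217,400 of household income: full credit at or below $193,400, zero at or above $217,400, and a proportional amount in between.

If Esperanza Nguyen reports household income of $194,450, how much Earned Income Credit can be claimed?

Earned Income Credit: $194,450 is $1,050 into a $24,000 phase-out range, leaving 22,950/24,000 of the credit: $7,360 × 22,950/24,000 = $7,038.

$7,038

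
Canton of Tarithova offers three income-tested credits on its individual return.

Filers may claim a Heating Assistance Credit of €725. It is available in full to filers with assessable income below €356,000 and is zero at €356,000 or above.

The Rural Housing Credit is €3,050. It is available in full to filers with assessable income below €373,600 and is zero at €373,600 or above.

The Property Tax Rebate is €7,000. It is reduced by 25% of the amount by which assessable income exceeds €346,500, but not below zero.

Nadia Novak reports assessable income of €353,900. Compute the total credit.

€8,925

Heating Assistance Credit: €353,900 is below the €356,000 cutoff, so the full €725 applies.
Rural Housing Credit: €353,900 is below the €373,600 cutoff, so the full €3,050 applies.
Property Tax Rebate: 25% of the €7,400 excess over €346,500 is €1,850; credit = €7,000 − €1,850 = €5,150.
Total: €725 + €3,050 + €5,150 = €8,925.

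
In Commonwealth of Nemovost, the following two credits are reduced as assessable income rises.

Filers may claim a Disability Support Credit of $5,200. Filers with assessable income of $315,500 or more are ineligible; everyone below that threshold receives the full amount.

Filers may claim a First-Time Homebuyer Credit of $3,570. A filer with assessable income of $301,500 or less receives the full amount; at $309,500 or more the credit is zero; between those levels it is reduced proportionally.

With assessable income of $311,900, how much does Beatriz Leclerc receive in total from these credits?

Disability Support Credit: $311,900 is below the $315,500 cutoff, so the full $5,200 applies.
First-Time Homebuyer Credit: $311,900 is at or above $309,500, so the credit is $0.
Total: $5,200 + $0 = $5,200.

$5,200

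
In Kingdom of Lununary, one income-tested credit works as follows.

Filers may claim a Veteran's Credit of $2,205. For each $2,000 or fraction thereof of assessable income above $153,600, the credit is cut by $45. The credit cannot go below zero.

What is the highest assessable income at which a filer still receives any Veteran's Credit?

After 48 increments the reduction is 48 × $45 = $2,160, leaving $45; one more increment wipes it out. Increment 48 ends at excess 48 × $2,000 = $96,000, so the highest qualifying income is $153,600 + $96,000 = $249,600.

$249,600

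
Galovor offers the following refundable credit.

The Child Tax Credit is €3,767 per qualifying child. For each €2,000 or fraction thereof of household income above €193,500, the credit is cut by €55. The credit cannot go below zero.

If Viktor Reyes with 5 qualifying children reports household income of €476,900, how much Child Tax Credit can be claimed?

Child Tax Credit: base = 5 × €3,767 = €18,835. income exceeds €193,500 by €283,400, which is 142 full-or-partial €2,000 increments; reduction = 142 × €55 = €7,810, leaving €11,025.

€11,025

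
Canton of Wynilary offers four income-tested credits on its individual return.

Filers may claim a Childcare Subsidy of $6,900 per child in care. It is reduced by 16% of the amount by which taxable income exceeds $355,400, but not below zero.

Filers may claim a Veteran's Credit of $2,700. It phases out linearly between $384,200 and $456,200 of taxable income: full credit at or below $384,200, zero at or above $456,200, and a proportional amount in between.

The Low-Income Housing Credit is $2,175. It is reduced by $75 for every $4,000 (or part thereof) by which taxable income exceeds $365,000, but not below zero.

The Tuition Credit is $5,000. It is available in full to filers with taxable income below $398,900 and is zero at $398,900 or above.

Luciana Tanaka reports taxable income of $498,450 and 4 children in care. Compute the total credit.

$4,712

Childcare Subsidy: base = 4 × $6,900 = $27,600. 16% of the $143,050 excess over $355,400 is $22,888; credit = $27,600 − $22,888 = $4,712.
Veteran's Credit: $498,450 is at or above $456,200, so the credit is $0.
Low-Income Housing Credit: income exceeds $365,000 by $133,450 → 34 increments × $75 = $2,550 ≥ base, so the credit is $0.
Tuition Credit: $498,450 meets or exceeds the $398,900 cutoff, so the credit is $0.
Total: $4,712 + $0 + $0 + $0 = $4,712.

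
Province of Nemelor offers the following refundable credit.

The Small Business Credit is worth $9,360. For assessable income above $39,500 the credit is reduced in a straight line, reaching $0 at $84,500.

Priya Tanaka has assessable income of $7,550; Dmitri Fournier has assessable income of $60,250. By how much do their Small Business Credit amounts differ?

$4,316

Priya ($7,550): Small Business Credit: $7,550 is at or below the $39,500 threshold, so the full $9,360 applies.
Dmitri ($60,250): Small Business Credit: $60,250 is $20,750 into a $45,000 phase-out range, leaving 24,250/45,000 of the credit: $9,360 × 24,250/45,000 = $5,044.
Difference: |$9,360 − $5,044| = $4,316.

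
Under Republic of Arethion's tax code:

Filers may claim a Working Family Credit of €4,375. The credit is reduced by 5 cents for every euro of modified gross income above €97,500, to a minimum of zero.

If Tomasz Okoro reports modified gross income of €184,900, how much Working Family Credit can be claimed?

€5

Working Family Credit: 5% of the €87,400 excess over €97,500 is €4,370; credit = €4,375 − €4,370 = €5.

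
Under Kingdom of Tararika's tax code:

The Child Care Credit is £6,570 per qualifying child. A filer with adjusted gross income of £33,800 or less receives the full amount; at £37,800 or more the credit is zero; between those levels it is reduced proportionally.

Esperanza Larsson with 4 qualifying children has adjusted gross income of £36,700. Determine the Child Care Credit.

Child Care Credit: base = 4 × £6,570 = £26,280. £36,700 is £2,900 into a £4,000 phase-out range, leaving 1,100/4,000 of the credit: £26,280 × 1,100/4,000 = £7,227.

£7,227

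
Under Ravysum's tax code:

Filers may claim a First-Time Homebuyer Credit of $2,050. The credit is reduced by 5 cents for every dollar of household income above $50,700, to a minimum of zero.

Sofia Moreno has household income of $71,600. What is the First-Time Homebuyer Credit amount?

First-Time Homebuyer Credit: 5% of the $20,900 excess over $50,700 is $1,045; credit = $2,050 − $1,045 = $1,005.

$1,005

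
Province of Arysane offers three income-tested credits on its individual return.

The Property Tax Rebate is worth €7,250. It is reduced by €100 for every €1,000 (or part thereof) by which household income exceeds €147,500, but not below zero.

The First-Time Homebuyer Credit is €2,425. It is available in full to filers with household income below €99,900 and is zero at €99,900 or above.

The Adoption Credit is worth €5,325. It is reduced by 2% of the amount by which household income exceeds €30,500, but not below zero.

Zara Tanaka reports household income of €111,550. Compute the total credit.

Property Tax Rebate: €111,550 is at or below the €147,500 threshold, so the full €7,250 applies.
First-Time Homebuyer Credit: €111,550 meets or exceeds the €99,900 cutoff, so the credit is €0.
Adoption Credit: 2% of the €81,050 excess over €30,500 is €1,621; credit = €5,325 − €1,621 = €3,704.
Total: €7,250 + €0 + €3,704 = €10,954.

€10,954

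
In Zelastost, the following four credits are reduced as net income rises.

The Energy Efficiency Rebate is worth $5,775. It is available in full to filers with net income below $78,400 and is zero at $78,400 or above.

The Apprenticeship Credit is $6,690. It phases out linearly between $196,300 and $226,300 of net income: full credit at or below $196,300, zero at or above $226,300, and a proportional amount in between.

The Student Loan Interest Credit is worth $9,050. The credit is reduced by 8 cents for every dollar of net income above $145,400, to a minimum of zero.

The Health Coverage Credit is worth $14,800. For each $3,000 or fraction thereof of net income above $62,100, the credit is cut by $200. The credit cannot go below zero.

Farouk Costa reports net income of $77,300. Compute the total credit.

$35,115

Energy Efficiency Rebate: $77,300 is below the $78,400 cutoff, so the full $5,775 applies.
Apprenticeship Credit: $77,300 is at or below the $196,300 threshold, so the full $6,690 applies.
Student Loan Interest Credit: $77,300 is at or below the $145,400 threshold, so the full $9,050 applies.
Health Coverage Credit: income exceeds $62,100 by $15,200, which is 6 full-or-partial $3,000 increments; reduction = 6 × $200 = $1,200, leaving $13,600.
Total: $5,775 + $6,690 + $9,050 + $13,600 = $35,115.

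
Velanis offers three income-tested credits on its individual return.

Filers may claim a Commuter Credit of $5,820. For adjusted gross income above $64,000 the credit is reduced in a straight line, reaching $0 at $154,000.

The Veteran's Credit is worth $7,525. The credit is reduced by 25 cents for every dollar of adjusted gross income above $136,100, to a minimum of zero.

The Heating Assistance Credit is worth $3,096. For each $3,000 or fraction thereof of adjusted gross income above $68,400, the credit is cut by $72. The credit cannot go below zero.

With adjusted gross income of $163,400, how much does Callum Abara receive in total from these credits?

Commuter Credit: $163,400 is at or above $154,000, so the credit is $0.
Veteran's Credit: 25% of the $27,300 excess over $136,100 is $6,825; credit = $7,525 − $6,825 = $700.
Heating Assistance Credit: income exceeds $68,400 by $95,000, which is 32 full-or-partial $3,000 increments; reduction = 32 × $72 = $2,304, leaving $792.
Total: $0 + $700 + $792 = $1,492.

$1,492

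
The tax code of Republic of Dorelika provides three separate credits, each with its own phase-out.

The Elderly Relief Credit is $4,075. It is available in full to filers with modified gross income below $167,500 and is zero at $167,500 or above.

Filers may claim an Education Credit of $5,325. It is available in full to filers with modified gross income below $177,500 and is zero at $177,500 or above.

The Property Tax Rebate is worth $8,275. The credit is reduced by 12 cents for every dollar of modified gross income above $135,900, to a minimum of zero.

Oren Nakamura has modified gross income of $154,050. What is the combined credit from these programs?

$15,497

Elderly Relief Credit: $154,050 is below the $167,500 cutoff, so the full $4,075 applies.
Education Credit: $154,050 is below the $177,500 cutoff, so the full $5,325 applies.
Property Tax Rebate: 12% of the $18,150 excess over $135,900 is $2,178; credit = $8,275 − $2,178 = $6,097.
Total: $4,075 + $5,325 + $6,097 = $15,497.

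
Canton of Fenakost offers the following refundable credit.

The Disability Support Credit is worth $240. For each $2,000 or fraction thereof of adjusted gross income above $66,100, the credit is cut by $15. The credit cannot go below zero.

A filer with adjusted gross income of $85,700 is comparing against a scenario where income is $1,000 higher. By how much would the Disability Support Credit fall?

$15

At $85,700 — income exceeds $66,100 by $19,600, which is 10 full-or-partial $2,000 increments; reduction = 10 × $15 = $150, leaving $90.
At $86,700 — income exceeds $66,100 by $20,600, which is 11 full-or-partial $2,000 increments; reduction = 11 × $15 = $165, leaving $75.
Lost: $90 − $75 = $15.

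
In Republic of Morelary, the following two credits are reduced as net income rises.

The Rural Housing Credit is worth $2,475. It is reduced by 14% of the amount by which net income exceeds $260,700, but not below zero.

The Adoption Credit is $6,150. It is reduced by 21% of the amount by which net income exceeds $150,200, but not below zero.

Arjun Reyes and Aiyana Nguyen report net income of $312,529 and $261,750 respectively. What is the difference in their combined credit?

$2,328

Arjun ($312,529): Rural Housing Credit: 14% of the $51,829 excess over $260,700 is $7,256.06 ≥ base, so the credit is $0. Adoption Credit: 21% of the $162,329 excess over $150,200 is $34,089.09 ≥ base, so the credit is $0. total $0 + $0 = $0
Aiyana ($261,750): Rural Housing Credit: 14% of the $1,050 excess over $260,700 is $147; credit = $2,475 − $147 = $2,328. Adoption Credit: 21% of the $111,550 excess over $150,200 is $23,425.50 ≥ base, so the credit is $0. total $2,328 + $0 = $2,328
Difference: |$0 − $2,328| = $2,328.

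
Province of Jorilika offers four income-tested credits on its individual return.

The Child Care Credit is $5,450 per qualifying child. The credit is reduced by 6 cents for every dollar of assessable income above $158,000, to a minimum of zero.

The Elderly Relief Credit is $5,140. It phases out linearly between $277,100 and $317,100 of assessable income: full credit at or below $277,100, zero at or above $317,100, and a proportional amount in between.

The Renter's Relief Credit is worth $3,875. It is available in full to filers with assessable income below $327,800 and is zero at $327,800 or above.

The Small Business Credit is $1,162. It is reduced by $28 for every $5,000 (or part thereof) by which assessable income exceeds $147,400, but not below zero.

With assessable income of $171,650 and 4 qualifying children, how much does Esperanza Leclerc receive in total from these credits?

$31,018

Child Care Credit: base = 4 × $5,450 = $21,800. 6% of the $13,650 excess over $158,000 is $819; credit = $21,800 − $819 = $20,981.
Elderly Relief Credit: $171,650 is at or below the $277,100 threshold, so the full $5,140 applies.
Renter's Relief Credit: $171,650 is below the $327,800 cutoff, so the full $3,875 applies.
Small Business Credit: income exceeds $147,400 by $24,250, which is 5 full-or-partial $5,000 increments; reduction = 5 × $28 = $140, leaving $1,022.
Total: $20,981 + $5,140 + $3,875 + $1,022 = $31,018.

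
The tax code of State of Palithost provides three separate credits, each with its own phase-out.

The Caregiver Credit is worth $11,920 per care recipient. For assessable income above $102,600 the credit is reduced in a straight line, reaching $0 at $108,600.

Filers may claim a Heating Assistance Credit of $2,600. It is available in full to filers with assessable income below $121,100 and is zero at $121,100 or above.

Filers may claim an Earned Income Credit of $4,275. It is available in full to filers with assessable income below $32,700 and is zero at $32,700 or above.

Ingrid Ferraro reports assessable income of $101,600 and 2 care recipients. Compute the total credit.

$26,440

Caregiver Credit: base = 2 × $11,920 = $23,840. $101,600 is at or below the $102,600 threshold, so the full $23,840 applies.
Heating Assistance Credit: $101,600 is below the $121,100 cutoff, so the full $2,600 applies.
Earned Income Credit: $101,600 meets or exceeds the $32,700 cutoff, so the credit is $0.
Total: $23,840 + $2,600 + $0 = $26,440.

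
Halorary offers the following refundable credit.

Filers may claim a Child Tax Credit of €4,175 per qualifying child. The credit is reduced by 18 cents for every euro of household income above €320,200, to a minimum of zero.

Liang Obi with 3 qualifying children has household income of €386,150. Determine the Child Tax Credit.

€654

Child Tax Credit: base = 3 × €4,175 = €12,525. 18% of the €65,950 excess over €320,200 is €11,871; credit = €12,525 − €11,871 = €654.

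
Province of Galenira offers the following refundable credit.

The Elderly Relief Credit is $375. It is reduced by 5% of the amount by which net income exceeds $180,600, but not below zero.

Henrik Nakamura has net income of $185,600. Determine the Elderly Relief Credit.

Elderly Relief Credit: 5% of the $5,000 excess over $180,600 is $250; credit = $375 − $250 = $125.

$125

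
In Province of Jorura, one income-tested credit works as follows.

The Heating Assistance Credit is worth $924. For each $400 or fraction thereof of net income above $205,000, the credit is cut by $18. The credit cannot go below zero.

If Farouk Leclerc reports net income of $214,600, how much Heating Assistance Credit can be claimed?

$492

Heating Assistance Credit: income exceeds $205,000 by $9,600, which is 24 full-or-partial $400 increments; reduction = 24 × $18 = $432, leaving $492.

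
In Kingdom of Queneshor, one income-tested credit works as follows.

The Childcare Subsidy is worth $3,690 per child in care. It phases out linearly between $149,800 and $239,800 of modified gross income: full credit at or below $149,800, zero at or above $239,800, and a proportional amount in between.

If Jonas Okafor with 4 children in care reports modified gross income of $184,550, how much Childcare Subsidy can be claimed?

$9,061

Childcare Subsidy: base = 4 × $3,690 = $14,760. $184,550 is $34,750 into a $90,000 phase-out range, leaving 55,250/90,000 of the credit: $14,760 × 55,250/90,000 = $9,061.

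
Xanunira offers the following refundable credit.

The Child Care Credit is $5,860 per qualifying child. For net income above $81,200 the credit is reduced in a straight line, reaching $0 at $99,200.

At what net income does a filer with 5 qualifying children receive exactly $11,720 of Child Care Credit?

$92,000

Full credit = 5 × $5,860 = $29,300.
$11,720 is 11,720/29,300 of the full $29,300, so 17,580/29,300 of the $18,000 range has been used: income = $81,200 + $18,000 × 17,580/29,300 = $92,000.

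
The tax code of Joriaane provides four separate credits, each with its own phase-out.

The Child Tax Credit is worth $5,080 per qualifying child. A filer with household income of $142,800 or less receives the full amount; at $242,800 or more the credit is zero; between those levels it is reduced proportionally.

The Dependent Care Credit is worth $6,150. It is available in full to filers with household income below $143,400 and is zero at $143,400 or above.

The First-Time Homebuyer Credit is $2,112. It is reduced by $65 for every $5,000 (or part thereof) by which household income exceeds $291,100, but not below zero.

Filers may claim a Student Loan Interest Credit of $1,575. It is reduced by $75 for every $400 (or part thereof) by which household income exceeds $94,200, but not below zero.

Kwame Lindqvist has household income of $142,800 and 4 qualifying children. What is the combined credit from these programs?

$28,582

Child Tax Credit: base = 4 × $5,080 = $20,320. $142,800 is at or below the $142,800 threshold, so the full $20,320 applies.
Dependent Care Credit: $142,800 is below the $143,400 cutoff, so the full $6,150 applies.
First-Time Homebuyer Credit: $142,800 is at or below the $291,100 threshold, so the full $2,112 applies.
Student Loan Interest Credit: income exceeds $94,200 by $48,600 → 122 increments × $75 = $9,150 ≥ base, so the credit is $0.
Total: $20,320 + $6,150 + $2,112 + $0 = $28,582.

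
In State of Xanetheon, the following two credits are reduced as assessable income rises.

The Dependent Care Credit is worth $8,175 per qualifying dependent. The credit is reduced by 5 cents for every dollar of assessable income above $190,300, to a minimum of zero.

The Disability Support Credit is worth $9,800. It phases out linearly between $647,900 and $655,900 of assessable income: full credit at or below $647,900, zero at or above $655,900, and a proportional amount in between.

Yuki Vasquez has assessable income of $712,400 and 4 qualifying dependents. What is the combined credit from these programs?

$6,595

Dependent Care Credit: base = 4 × $8,175 = $32,700. 5% of the $522,100 excess over $190,300 is $26,105; credit = $32,700 − $26,105 = $6,595.
Disability Support Credit: $712,400 is at or above $655,900, so the credit is $0.
Total: $6,595 + $0 = $6,595.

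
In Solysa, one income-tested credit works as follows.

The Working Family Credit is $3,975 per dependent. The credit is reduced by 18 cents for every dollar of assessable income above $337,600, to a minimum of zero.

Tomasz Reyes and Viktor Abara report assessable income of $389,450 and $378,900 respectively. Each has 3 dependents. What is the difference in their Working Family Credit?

Tomasz ($389,450): Working Family Credit: base = 3 × $3,975 = $11,925. 18% of the $51,850 excess over $337,600 is $9,333; credit = $11,925 − $9,333 = $2,592.
Viktor ($378,900): Working Family Credit: base = 3 × $3,975 = $11,925. 18% of the $41,300 excess over $337,600 is $7,434; credit = $11,925 − $7,434 = $4,491.
Difference: |$2,592 − $4,491| = $1,899.

$1,899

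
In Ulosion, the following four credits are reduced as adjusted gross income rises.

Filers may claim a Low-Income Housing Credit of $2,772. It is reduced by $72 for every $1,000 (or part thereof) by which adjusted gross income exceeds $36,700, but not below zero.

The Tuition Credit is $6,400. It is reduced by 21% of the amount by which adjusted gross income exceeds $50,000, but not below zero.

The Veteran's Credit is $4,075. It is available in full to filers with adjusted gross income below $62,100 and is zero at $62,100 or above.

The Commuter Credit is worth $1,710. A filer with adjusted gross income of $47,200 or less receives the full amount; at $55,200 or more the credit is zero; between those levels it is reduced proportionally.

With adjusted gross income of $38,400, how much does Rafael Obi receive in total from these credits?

$14,813

Low-Income Housing Credit: income exceeds $36,700 by $1,700, which is 2 full-or-partial $1,000 increments; reduction = 2 × $72 = $144, leaving $2,628.
Tuition Credit: $38,400 is at or below the $50,000 threshold, so the full $6,400 applies.
Veteran's Credit: $38,400 is below the $62,100 cutoff, so the full $4,075 applies.
Commuter Credit: $38,400 is at or below the $47,200 threshold, so the full $1,710 applies.
Total: $2,628 + $6,400 + $4,075 + $1,710 = $14,813.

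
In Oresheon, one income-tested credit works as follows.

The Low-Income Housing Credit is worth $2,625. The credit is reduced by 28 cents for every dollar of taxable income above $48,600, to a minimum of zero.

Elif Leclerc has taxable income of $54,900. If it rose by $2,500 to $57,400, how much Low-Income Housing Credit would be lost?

$700

At $54,900 — 28% of the $6,300 excess over $48,600 is $1,764; credit = $2,625 − $1,764 = $861.
At $57,400 — 28% of the $8,800 excess over $48,600 is $2,464; credit = $2,625 − $2,464 = $161.
Lost: $861 − $161 = $700.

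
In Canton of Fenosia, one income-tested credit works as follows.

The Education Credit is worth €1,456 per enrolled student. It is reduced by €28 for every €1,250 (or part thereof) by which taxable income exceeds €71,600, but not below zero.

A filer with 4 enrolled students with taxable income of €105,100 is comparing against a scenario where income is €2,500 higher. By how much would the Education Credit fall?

€56

At €105,100 — base = 4 × €1,456 = €5,824. income exceeds €71,600 by €33,500, which is 27 full-or-partial €1,250 increments; reduction = 27 × €28 = €756, leaving €5,068.
At €107,600 — base = 4 × €1,456 = €5,824. income exceeds €71,600 by €36,000, which is 29 full-or-partial €1,250 increments; reduction = 29 × €28 = €812, leaving €5,012.
Lost: €5,068 − €5,012 = €56.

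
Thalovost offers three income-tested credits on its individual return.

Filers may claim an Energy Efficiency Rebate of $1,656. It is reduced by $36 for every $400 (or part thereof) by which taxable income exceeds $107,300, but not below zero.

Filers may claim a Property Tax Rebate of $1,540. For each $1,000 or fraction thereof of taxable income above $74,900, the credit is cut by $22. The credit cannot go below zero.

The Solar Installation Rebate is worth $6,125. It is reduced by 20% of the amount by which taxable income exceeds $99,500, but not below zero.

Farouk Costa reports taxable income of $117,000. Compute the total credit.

Energy Efficiency Rebate: income exceeds $107,300 by $9,700, which is 25 full-or-partial $400 increments; reduction = 25 × $36 = $900, leaving $756.
Property Tax Rebate: income exceeds $74,900 by $42,100, which is 43 full-or-partial $1,000 increments; reduction = 43 × $22 = $946, leaving $594.
Solar Installation Rebate: 20% of the $17,500 excess over $99,500 is $3,500; credit = $6,125 − $3,500 = $2,625.
Total: $756 + $594 + $2,625 = $3,975.

$3,975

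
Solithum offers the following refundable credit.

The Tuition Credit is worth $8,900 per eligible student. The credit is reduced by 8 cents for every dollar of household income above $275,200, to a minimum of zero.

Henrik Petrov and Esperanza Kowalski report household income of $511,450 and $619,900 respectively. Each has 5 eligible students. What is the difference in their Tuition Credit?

Henrik ($511,450): Tuition Credit: base = 5 × $8,900 = $44,500. 8% of the $236,250 excess over $275,200 is $18,900; credit = $44,500 − $18,900 = $25,600.
Esperanza ($619,900): Tuition Credit: base = 5 × $8,900 = $44,500. 8% of the $344,700 excess over $275,200 is $27,576; credit = $44,500 − $27,576 = $16,924.
Difference: |$25,600 − $16,924| = $8,676.

$8,676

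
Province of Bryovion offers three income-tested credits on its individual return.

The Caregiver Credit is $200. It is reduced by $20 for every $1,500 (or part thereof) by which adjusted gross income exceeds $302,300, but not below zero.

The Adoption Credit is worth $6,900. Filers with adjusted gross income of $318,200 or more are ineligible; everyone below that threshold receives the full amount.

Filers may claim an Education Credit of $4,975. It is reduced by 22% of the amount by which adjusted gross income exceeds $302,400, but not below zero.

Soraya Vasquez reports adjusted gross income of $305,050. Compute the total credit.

$11,452

Caregiver Credit: income exceeds $302,300 by $2,750, which is 2 full-or-partial $1,500 increments; reduction = 2 × $20 = $40, leaving $160.
Adoption Credit: $305,050 is below the $318,200 cutoff, so the full $6,900 applies.
Education Credit: 22% of the $2,650 excess over $302,400 is $583; credit = $4,975 − $583 = $4,392.
Total: $160 + $6,900 + $4,392 = $11,452.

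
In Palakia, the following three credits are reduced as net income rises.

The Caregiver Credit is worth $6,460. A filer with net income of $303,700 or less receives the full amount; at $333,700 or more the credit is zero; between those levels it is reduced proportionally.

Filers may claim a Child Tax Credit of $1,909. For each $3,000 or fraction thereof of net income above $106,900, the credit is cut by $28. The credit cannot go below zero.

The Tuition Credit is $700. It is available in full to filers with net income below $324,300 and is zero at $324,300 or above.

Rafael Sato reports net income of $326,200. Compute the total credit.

Caregiver Credit: $326,200 is $22,500 into a $30,000 phase-out range, leaving 7,500/30,000 of the credit: $6,460 × 7,500/30,000 = $1,615.
Child Tax Credit: income exceeds $106,900 by $219,300 → 74 increments × $28 = $2,072 ≥ base, so the credit is $0.
Tuition Credit: $326,200 meets or exceeds the $324,300 cutoff, so the credit is $0.
Total: $1,615 + $0 + $0 = $1,615.

$1,615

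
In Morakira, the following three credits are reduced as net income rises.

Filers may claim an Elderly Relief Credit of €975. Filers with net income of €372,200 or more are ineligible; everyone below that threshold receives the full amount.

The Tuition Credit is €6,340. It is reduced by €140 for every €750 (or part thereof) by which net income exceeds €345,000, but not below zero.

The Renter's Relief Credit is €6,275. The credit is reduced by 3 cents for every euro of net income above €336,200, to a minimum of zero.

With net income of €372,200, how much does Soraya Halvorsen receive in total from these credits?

Elderly Relief Credit: €372,200 meets or exceeds the €372,200 cutoff, so the credit is €0.
Tuition Credit: income exceeds €345,000 by €27,200, which is 37 full-or-partial €750 increments; reduction = 37 × €140 = €5,180, leaving €1,160.
Renter's Relief Credit: 3% of the €36,000 excess over €336,200 is €1,080; credit = €6,275 − €1,080 = €5,195.
Total: €0 + €1,160 + €5,195 = €6,355.

€6,355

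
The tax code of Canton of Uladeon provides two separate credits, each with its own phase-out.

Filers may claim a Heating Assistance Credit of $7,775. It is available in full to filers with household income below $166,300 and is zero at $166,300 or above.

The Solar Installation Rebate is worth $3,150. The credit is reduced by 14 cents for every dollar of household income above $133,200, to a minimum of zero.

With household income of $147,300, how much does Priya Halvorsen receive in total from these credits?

$8,951

Heating Assistance Credit: $147,300 is below the $166,300 cutoff, so the full $7,775 applies.
Solar Installation Rebate: 14% of the $14,100 excess over $133,200 is $1,974; credit = $3,150 − $1,974 = $1,176.
Total: $7,775 + $1,176 = $8,951.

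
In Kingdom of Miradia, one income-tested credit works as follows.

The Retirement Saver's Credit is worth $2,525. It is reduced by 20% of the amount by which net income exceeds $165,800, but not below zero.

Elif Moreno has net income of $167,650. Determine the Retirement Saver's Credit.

Retirement Saver's Credit: 20% of the $1,850 excess over $165,800 is $370; credit = $2,525 − $370 = $2,155.

$2,155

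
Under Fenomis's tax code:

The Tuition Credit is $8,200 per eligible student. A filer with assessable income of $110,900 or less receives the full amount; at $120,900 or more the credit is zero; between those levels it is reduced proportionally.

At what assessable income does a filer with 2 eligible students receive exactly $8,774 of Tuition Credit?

$115,550

Full credit = 2 × $8,200 = $16,400.
$8,774 is 8,774/16,400 of the full $16,400, so 7,626/16,400 of the $10,000 range has been used: income = $110,900 + $10,000 × 7,626/16,400 = $115,550.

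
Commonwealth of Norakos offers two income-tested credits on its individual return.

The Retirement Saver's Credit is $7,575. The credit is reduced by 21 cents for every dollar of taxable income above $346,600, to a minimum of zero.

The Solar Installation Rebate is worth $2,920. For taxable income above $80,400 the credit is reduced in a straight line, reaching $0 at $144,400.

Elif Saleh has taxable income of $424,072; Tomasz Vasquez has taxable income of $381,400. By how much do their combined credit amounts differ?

Elif ($424,072): Retirement Saver's Credit: 21% of the $77,472 excess over $346,600 is $16,269.12 ≥ base, so the credit is $0. Solar Installation Rebate: $424,072 is at or above $144,400, so the credit is $0. total $0 + $0 = $0
Tomasz ($381,400): Retirement Saver's Credit: 21% of the $34,800 excess over $346,600 is $7,308; credit = $7,575 − $7,308 = $267. Solar Installation Rebate: $381,400 is at or above $144,400, so the credit is $0. total $267 + $0 = $267
Difference: |$0 − $267| = $267.

$267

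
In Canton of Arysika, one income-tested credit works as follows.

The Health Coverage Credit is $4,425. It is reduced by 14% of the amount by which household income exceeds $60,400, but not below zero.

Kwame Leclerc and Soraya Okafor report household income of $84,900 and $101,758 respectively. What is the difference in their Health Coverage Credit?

Kwame ($84,900): Health Coverage Credit: 14% of the $24,500 excess over $60,400 is $3,430; credit = $4,425 − $3,430 = $995.
Soraya ($101,758): Health Coverage Credit: 14% of the $41,358 excess over $60,400 is $5,790.12 ≥ base, so the credit is $0.
Difference: |$995 − $0| = $995.

$995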